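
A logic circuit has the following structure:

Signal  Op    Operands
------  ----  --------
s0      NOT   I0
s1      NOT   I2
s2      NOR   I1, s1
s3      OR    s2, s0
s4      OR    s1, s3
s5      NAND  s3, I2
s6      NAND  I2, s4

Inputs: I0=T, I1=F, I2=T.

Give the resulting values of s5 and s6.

s5 = F  s6 = F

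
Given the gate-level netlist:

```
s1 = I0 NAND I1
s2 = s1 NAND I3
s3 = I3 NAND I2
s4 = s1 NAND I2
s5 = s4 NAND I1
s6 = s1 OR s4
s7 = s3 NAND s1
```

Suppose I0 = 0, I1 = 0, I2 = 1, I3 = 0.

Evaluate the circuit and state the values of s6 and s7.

s1 = I0 NAND I1 = 0 NAND 0 = 1
s3 = I3 NAND I2 = 0 NAND 1 = 1
s4 = s1 NAND I2 = 1 NAND 1 = 0
s6 = s1 OR s4 = 1 OR 0 = 1
s7 = s3 NAND s1 = 1 NAND 1 = 0

s6 = 1, s7 = 0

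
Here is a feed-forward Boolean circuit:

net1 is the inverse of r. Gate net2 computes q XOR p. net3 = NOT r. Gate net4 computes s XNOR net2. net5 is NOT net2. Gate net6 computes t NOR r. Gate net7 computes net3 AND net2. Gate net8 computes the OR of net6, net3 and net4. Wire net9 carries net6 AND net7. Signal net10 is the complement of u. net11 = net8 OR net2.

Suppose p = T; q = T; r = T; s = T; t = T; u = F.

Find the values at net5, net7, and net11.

net5 = T  net7 = F  net11 = F

net2 = q XOR p = T XOR T = F
net3 = NOT r = NOT T = F
net4 = s XNOR net2 = T XNOR F = F
net5 = NOT net2 = NOT F = T
net6 = t NOR r = T NOR T = F
net7 = net3 AND net2 = F AND F = F
net8 = net6 OR net3 OR net4 = F OR F OR F = F
net11 = net8 OR net2 = F OR F = F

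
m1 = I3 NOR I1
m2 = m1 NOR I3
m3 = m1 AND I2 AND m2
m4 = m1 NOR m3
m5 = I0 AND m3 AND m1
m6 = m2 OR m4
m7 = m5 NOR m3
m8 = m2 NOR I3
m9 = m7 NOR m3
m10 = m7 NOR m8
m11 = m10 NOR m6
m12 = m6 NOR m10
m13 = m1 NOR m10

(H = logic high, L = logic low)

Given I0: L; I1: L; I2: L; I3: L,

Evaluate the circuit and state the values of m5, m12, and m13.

m5 = L  m12 = H  m13 = L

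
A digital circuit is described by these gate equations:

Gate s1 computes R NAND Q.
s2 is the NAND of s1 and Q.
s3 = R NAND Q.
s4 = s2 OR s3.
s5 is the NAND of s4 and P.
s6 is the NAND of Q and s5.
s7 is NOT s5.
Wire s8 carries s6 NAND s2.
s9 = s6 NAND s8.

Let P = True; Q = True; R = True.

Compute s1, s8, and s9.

s1 = False; s8 = False; s9 = True

s1 = R NAND Q = True NAND True = False
s2 = s1 NAND Q = False NAND True = True
s3 = R NAND Q = True NAND True = False
s4 = s2 OR s3 = True OR False = True
s5 = s4 NAND P = True NAND True = False
s6 = Q NAND s5 = True NAND False = True
s8 = s6 NAND s2 = True NAND True = False
s9 = s6 NAND s8 = True NAND False = True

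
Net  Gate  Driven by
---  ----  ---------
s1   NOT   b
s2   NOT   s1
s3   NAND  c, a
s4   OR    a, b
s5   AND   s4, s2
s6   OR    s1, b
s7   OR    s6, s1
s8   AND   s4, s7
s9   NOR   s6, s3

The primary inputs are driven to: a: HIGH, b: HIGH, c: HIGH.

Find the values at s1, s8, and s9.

s1 = NOT b = NOT HIGH = LOW
s3 = c NAND a = HIGH NAND HIGH = LOW
s4 = a OR b = HIGH OR HIGH = HIGH
s6 = s1 OR b = LOW OR HIGH = HIGH
s7 = s6 OR s1 = HIGH OR LOW = HIGH
s8 = s4 AND s7 = HIGH AND HIGH = HIGH
s9 = s6 NOR s3 = HIGH NOR LOW = LOW

s1 = LOW; s8 = HIGH; s9 = LOW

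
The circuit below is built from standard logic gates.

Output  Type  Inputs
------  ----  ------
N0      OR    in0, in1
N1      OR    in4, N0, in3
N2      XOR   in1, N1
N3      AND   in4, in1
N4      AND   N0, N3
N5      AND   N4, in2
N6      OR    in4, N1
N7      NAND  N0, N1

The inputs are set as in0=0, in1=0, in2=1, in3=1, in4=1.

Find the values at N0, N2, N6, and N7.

N0 = in0 OR in1 = 0 OR 0 = 0
N1 = in4 OR N0 OR in3 = 1 OR 0 OR 1 = 1
N2 = in1 XOR N1 = 0 XOR 1 = 1
N6 = in4 OR N1 = 1 OR 1 = 1
N7 = N0 NAND N1 = 0 NAND 1 = 1

N0 = 0; N2 = 1; N6 = 1; N7 = 1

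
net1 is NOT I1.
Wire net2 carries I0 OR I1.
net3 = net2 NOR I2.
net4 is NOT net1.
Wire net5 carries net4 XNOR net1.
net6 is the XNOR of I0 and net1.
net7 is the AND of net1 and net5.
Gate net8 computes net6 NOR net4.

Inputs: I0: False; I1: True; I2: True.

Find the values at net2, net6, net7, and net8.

net2 = True, net6 = True, net7 = False, net8 = False

net1 = NOT I1 = NOT True = False
net2 = I0 OR I1 = False OR True = True
net4 = NOT net1 = NOT False = True
net5 = net4 XNOR net1 = True XNOR False = False
net6 = I0 XNOR net1 = False XNOR False = True
net7 = net1 AND net5 = False AND False = False
net8 = net6 NOR net4 = True NOR True = False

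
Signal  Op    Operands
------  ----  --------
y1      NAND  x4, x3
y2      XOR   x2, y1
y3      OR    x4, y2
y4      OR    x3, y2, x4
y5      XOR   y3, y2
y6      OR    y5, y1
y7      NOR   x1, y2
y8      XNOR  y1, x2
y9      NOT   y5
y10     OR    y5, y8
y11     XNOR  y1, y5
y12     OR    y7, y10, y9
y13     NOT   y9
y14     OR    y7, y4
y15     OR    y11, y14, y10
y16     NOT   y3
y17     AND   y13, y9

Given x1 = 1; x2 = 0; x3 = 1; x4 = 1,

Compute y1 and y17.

y1 = x4 NAND x3 = 1 NAND 1 = 0
y2 = x2 XOR y1 = 0 XOR 0 = 0
y3 = x4 OR y2 = 1 OR 0 = 1
y5 = y3 XOR y2 = 1 XOR 0 = 1
y9 = NOT y5 = NOT 1 = 0
y13 = NOT y9 = NOT 0 = 1
y17 = y13 AND y9 = 1 AND 0 = 0

y1 = 0, y17 = 0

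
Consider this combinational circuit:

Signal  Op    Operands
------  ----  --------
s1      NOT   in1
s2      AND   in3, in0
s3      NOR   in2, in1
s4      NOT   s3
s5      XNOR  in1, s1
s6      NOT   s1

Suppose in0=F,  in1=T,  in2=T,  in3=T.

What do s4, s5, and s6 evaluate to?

s1 = NOT in1 = NOT T = F
s3 = in2 NOR in1 = T NOR T = F
s4 = NOT s3 = NOT F = T
s5 = in1 XNOR s1 = T XNOR F = F
s6 = NOT s1 = NOT F = T

s4 = T, s5 = F, s6 = T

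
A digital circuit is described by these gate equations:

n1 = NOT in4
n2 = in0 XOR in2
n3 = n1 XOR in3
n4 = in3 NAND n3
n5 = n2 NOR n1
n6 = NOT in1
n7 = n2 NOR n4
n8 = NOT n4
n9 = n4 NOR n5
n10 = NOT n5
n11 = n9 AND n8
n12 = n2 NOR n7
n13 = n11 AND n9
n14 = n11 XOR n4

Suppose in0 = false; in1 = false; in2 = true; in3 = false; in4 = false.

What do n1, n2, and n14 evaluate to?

n1 = true  n2 = true  n14 = true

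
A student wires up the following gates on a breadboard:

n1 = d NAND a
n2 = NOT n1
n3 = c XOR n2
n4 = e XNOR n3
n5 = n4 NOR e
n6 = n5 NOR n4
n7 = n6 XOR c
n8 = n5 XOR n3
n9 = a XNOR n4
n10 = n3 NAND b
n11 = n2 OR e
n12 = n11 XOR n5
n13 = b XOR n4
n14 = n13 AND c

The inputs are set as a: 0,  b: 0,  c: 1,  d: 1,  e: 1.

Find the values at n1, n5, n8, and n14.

n1 = d NAND a = 1 NAND 0 = 1
n2 = NOT n1 = NOT 1 = 0
n3 = c XOR n2 = 1 XOR 0 = 1
n4 = e XNOR n3 = 1 XNOR 1 = 1
n5 = n4 NOR e = 1 NOR 1 = 0
n8 = n5 XOR n3 = 0 XOR 1 = 1
n13 = b XOR n4 = 0 XOR 1 = 1
n14 = n13 AND c = 1 AND 1 = 1

n1 = 1  n5 = 0  n8 = 1  n14 = 1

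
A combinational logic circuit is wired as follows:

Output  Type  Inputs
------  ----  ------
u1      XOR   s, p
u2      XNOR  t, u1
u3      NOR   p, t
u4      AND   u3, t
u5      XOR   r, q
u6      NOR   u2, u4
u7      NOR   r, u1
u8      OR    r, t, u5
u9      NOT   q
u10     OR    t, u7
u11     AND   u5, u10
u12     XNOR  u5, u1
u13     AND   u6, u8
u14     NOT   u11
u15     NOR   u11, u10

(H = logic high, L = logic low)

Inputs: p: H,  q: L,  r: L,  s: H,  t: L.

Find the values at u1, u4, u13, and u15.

u1 = L; u4 = L; u13 = L; u15 = L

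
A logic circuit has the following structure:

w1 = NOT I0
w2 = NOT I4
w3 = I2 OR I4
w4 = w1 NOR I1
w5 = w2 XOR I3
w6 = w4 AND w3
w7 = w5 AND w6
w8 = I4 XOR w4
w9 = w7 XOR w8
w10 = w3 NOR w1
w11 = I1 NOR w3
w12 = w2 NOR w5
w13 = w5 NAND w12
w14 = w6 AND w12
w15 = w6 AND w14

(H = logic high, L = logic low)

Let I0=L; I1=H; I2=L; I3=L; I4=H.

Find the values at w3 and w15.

w1 = NOT I0 = NOT L = H
w2 = NOT I4 = NOT H = L
w3 = I2 OR I4 = L OR H = H
w4 = w1 NOR I1 = H NOR H = L
w5 = w2 XOR I3 = L XOR L = L
w6 = w4 AND w3 = L AND H = L
w12 = w2 NOR w5 = L NOR L = H
w14 = w6 AND w12 = L AND H = L
w15 = w6 AND w14 = L AND L = L

w3 = H  w15 = L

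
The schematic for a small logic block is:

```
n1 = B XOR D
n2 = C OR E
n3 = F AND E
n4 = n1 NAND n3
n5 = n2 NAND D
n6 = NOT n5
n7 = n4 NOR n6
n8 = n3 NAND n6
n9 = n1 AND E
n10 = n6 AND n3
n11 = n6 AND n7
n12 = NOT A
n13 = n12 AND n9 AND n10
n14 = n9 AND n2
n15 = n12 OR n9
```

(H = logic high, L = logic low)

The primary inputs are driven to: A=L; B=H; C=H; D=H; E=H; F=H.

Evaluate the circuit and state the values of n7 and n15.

n7 = L, n15 = H

n1 = B XOR D = H XOR H = L
n2 = C OR E = H OR H = H
n3 = F AND E = H AND H = H
n4 = n1 NAND n3 = L NAND H = H
n5 = n2 NAND D = H NAND H = L
n6 = NOT n5 = NOT L = H
n7 = n4 NOR n6 = H NOR H = L
n9 = n1 AND E = L AND H = L
n12 = NOT A = NOT L = H
n15 = n12 OR n9 = H OR L = H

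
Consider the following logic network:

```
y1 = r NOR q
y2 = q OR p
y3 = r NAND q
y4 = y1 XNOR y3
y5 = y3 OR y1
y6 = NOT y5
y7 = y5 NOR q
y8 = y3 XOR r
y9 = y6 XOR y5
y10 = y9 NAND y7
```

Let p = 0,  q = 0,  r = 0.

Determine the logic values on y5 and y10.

y5 = 1, y10 = 1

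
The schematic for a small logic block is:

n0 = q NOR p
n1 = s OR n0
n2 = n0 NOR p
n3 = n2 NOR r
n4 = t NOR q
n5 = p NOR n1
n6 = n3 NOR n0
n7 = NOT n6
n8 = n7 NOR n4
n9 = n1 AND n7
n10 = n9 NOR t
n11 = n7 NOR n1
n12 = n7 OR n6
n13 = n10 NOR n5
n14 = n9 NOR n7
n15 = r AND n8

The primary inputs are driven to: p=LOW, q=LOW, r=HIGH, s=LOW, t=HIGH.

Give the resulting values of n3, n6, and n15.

n3 = LOW, n6 = LOW, n15 = LOW

n0 = q NOR p = LOW NOR LOW = HIGH
n2 = n0 NOR p = HIGH NOR LOW = LOW
n3 = n2 NOR r = LOW NOR HIGH = LOW
n4 = t NOR q = HIGH NOR LOW = LOW
n6 = n3 NOR n0 = LOW NOR HIGH = LOW
n7 = NOT n6 = NOT LOW = HIGH
n8 = n7 NOR n4 = HIGH NOR LOW = LOW
n15 = r AND n8 = HIGH AND LOW = LOW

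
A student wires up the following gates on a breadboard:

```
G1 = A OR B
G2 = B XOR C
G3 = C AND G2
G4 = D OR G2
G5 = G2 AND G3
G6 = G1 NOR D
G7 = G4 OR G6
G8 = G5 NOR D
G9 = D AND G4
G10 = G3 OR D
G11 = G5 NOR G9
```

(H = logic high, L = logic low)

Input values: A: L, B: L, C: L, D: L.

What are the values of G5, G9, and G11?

G2 = B XOR C = L XOR L = L
G3 = C AND G2 = L AND L = L
G4 = D OR G2 = L OR L = L
G5 = G2 AND G3 = L AND L = L
G9 = D AND G4 = L AND L = L
G11 = G5 NOR G9 = L NOR L = H

G5 = L, G9 = L, G11 = H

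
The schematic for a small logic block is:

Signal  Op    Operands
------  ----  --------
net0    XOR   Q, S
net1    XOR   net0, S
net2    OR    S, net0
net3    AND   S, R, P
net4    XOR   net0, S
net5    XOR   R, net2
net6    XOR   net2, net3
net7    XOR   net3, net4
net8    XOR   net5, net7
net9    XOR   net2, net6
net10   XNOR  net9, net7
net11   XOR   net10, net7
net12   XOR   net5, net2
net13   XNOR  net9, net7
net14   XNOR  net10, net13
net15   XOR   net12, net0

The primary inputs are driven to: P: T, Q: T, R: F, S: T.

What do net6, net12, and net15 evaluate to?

net6 = T, net12 = F, net15 = F

net0 = Q XOR S = T XOR T = F
net2 = S OR net0 = T OR F = T
net3 = S AND R AND P = T AND F AND T = F
net5 = R XOR net2 = F XOR T = T
net6 = net2 XOR net3 = T XOR F = T
net12 = net5 XOR net2 = T XOR T = F
net15 = net12 XOR net0 = F XOR F = F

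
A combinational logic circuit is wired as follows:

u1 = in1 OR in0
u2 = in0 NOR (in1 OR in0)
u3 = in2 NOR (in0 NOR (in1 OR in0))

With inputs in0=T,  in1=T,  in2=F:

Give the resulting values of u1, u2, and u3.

u1 = T, u2 = F, u3 = T

u1 = T OR T = T
u2 = T NOR (T OR T) = F
u3 = F NOR (T NOR (T OR T)) = T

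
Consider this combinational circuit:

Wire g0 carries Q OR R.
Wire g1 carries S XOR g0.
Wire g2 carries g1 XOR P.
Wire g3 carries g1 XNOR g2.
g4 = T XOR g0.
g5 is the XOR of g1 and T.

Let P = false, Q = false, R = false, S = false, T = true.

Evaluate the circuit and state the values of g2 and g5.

g2 = false, g5 = true

g0 = Q OR R = false OR false = false
g1 = S XOR g0 = false XOR false = false
g2 = g1 XOR P = false XOR false = false
g5 = g1 XOR T = false XOR true = true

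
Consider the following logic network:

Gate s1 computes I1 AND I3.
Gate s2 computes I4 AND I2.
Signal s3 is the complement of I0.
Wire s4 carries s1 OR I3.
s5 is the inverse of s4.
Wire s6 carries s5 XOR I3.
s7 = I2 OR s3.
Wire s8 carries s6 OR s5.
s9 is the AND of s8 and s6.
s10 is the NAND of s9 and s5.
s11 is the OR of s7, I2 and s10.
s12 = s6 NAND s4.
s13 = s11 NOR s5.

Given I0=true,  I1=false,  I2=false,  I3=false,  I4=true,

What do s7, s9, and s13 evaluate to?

s7 = false, s9 = true, s13 = false

s1 = I1 AND I3 = false AND false = false
s3 = NOT I0 = NOT true = false
s4 = s1 OR I3 = false OR false = false
s5 = NOT s4 = NOT false = true
s6 = s5 XOR I3 = true XOR false = true
s7 = I2 OR s3 = false OR false = false
s8 = s6 OR s5 = true OR true = true
s9 = s8 AND s6 = true AND true = true
s10 = s9 NAND s5 = true NAND true = false
s11 = s7 OR I2 OR s10 = false OR false OR false = false
s13 = s11 NOR s5 = false NOR true = false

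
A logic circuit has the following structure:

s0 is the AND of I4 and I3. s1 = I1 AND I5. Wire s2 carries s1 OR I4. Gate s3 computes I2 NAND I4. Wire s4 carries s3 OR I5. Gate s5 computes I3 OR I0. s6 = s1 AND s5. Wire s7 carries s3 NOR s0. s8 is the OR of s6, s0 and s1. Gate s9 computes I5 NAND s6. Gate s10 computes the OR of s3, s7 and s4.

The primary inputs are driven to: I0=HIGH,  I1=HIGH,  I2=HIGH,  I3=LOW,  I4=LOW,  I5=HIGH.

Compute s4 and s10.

s0 = I4 AND I3 = LOW AND LOW = LOW
s3 = I2 NAND I4 = HIGH NAND LOW = HIGH
s4 = s3 OR I5 = HIGH OR HIGH = HIGH
s7 = s3 NOR s0 = HIGH NOR LOW = LOW
s10 = s3 OR s7 OR s4 = HIGH OR LOW OR HIGH = HIGH

s4 = HIGH  s10 = HIGH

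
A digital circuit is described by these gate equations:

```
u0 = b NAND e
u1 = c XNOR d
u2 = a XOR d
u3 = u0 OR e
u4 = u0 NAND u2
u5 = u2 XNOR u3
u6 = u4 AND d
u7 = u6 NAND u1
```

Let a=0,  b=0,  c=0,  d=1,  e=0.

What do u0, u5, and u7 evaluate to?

u0 = b NAND e = 0 NAND 0 = 1
u1 = c XNOR d = 0 XNOR 1 = 0
u2 = a XOR d = 0 XOR 1 = 1
u3 = u0 OR e = 1 OR 0 = 1
u4 = u0 NAND u2 = 1 NAND 1 = 0
u5 = u2 XNOR u3 = 1 XNOR 1 = 1
u6 = u4 AND d = 0 AND 1 = 0
u7 = u6 NAND u1 = 0 NAND 0 = 1

u0 = 1; u5 = 1; u7 = 1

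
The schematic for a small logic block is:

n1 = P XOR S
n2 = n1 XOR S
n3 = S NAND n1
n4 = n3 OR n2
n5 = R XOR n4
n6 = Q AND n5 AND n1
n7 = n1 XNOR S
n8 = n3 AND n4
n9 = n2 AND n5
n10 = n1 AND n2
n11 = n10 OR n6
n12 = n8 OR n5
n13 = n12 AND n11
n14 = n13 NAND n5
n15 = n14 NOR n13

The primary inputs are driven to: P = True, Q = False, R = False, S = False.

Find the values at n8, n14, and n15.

n8 = True; n14 = False; n15 = False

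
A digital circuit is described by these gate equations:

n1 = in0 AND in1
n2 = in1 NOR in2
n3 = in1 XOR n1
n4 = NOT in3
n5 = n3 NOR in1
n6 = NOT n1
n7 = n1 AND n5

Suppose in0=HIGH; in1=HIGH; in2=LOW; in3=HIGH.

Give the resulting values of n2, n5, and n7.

n2 = LOW, n5 = LOW, n7 = LOW

n1 = in0 AND in1 = HIGH AND HIGH = HIGH
n2 = in1 NOR in2 = HIGH NOR LOW = LOW
n3 = in1 XOR n1 = HIGH XOR HIGH = LOW
n5 = n3 NOR in1 = LOW NOR HIGH = LOW
n7 = n1 AND n5 = HIGH AND LOW = LOW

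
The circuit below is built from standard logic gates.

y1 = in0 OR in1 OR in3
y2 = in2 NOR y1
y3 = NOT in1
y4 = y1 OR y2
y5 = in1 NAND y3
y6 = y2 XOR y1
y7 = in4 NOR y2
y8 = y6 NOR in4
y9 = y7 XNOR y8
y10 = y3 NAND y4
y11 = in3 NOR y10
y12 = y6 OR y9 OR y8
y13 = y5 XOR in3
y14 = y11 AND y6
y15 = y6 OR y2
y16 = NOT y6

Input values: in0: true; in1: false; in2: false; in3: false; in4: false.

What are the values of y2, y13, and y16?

y2 = false  y13 = true  y16 = false

y1 = in0 OR in1 OR in3 = true OR false OR false = true
y2 = in2 NOR y1 = false NOR true = false
y3 = NOT in1 = NOT false = true
y5 = in1 NAND y3 = false NAND true = true
y6 = y2 XOR y1 = false XOR true = true
y13 = y5 XOR in3 = true XOR false = true
y16 = NOT y6 = NOT true = false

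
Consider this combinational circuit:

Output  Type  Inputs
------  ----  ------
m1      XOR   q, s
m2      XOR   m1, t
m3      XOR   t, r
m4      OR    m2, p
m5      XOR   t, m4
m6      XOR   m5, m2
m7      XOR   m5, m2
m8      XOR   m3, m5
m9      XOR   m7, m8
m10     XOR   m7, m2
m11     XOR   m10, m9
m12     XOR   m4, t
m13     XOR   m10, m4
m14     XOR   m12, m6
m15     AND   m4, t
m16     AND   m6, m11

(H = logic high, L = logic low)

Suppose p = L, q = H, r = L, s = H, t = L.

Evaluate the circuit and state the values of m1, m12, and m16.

m1 = L, m12 = L, m16 = L

m1 = q XOR s = H XOR H = L
m2 = m1 XOR t = L XOR L = L
m3 = t XOR r = L XOR L = L
m4 = m2 OR p = L OR L = L
m5 = t XOR m4 = L XOR L = L
m6 = m5 XOR m2 = L XOR L = L
m7 = m5 XOR m2 = L XOR L = L
m8 = m3 XOR m5 = L XOR L = L
m9 = m7 XOR m8 = L XOR L = L
m10 = m7 XOR m2 = L XOR L = L
m11 = m10 XOR m9 = L XOR L = L
m12 = m4 XOR t = L XOR L = L
m16 = m6 AND m11 = L AND L = L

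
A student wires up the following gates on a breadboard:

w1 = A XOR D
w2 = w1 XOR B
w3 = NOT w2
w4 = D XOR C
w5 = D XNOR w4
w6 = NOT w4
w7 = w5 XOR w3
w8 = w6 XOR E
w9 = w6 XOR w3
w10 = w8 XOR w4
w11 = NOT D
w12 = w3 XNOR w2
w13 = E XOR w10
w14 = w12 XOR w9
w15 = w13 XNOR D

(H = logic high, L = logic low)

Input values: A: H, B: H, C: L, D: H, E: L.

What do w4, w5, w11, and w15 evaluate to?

w4 = H, w5 = H, w11 = L, w15 = H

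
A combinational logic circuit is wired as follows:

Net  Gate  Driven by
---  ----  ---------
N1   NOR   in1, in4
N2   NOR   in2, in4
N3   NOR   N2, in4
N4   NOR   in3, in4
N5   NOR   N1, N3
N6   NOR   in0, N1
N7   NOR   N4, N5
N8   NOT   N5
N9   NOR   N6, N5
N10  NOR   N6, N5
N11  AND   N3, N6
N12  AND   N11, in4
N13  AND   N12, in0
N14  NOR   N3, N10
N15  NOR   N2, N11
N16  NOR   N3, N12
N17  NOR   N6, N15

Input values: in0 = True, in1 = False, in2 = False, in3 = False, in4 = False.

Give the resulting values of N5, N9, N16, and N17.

N1 = in1 NOR in4 = False NOR False = True
N2 = in2 NOR in4 = False NOR False = True
N3 = N2 NOR in4 = True NOR False = False
N5 = N1 NOR N3 = True NOR False = False
N6 = in0 NOR N1 = True NOR True = False
N9 = N6 NOR N5 = False NOR False = True
N11 = N3 AND N6 = False AND False = False
N12 = N11 AND in4 = False AND False = False
N15 = N2 NOR N11 = True NOR False = False
N16 = N3 NOR N12 = False NOR False = True
N17 = N6 NOR N15 = False NOR False = True

N5 = False, N9 = True, N16 = True, N17 = True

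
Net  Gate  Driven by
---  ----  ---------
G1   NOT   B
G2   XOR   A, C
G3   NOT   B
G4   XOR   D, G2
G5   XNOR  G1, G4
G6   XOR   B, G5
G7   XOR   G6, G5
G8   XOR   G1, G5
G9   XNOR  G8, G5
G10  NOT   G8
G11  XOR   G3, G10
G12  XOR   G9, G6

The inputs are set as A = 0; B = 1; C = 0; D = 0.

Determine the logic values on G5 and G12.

G5 = 1; G12 = 1

G1 = NOT B = NOT 1 = 0
G2 = A XOR C = 0 XOR 0 = 0
G4 = D XOR G2 = 0 XOR 0 = 0
G5 = G1 XNOR G4 = 0 XNOR 0 = 1
G6 = B XOR G5 = 1 XOR 1 = 0
G8 = G1 XOR G5 = 0 XOR 1 = 1
G9 = G8 XNOR G5 = 1 XNOR 1 = 1
G12 = G9 XOR G6 = 1 XOR 0 = 1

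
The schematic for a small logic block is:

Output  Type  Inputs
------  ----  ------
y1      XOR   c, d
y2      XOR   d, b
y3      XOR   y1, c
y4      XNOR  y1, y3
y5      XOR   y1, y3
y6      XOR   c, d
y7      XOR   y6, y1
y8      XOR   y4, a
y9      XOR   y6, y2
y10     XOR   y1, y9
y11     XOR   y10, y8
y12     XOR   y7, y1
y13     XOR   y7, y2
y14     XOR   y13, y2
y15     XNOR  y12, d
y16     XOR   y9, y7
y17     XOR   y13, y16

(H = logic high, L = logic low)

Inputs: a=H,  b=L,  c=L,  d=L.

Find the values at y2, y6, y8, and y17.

y2 = L; y6 = L; y8 = L; y17 = L

y1 = c XOR d = L XOR L = L
y2 = d XOR b = L XOR L = L
y3 = y1 XOR c = L XOR L = L
y4 = y1 XNOR y3 = L XNOR L = H
y6 = c XOR d = L XOR L = L
y7 = y6 XOR y1 = L XOR L = L
y8 = y4 XOR a = H XOR H = L
y9 = y6 XOR y2 = L XOR L = L
y13 = y7 XOR y2 = L XOR L = L
y16 = y9 XOR y7 = L XOR L = L
y17 = y13 XOR y16 = L XOR L = L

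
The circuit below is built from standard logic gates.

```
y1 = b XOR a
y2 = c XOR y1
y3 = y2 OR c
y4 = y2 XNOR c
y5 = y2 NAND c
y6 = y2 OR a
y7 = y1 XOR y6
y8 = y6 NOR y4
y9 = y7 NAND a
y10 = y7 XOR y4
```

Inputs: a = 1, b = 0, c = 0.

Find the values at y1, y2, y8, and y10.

y1 = b XOR a = 0 XOR 1 = 1
y2 = c XOR y1 = 0 XOR 1 = 1
y4 = y2 XNOR c = 1 XNOR 0 = 0
y6 = y2 OR a = 1 OR 1 = 1
y7 = y1 XOR y6 = 1 XOR 1 = 0
y8 = y6 NOR y4 = 1 NOR 0 = 0
y10 = y7 XOR y4 = 0 XOR 0 = 0

y1 = 1, y2 = 1, y8 = 0, y10 = 0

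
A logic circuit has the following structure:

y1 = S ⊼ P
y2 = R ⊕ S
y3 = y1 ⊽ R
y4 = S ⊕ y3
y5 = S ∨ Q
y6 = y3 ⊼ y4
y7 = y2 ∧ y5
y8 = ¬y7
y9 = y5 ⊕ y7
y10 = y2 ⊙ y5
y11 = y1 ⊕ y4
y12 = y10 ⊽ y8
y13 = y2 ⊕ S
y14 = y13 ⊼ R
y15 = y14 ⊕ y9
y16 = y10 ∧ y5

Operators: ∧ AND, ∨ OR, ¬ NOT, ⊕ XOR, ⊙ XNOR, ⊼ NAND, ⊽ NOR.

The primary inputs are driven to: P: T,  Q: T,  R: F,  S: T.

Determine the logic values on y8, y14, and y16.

y2 = R XOR S = F XOR T = T
y5 = S OR Q = T OR T = T
y7 = y2 AND y5 = T AND T = T
y8 = NOT y7 = NOT T = F
y10 = y2 XNOR y5 = T XNOR T = T
y13 = y2 XOR S = T XOR T = F
y14 = y13 NAND R = F NAND F = T
y16 = y10 AND y5 = T AND T = T

y8 = F; y14 = T; y16 = T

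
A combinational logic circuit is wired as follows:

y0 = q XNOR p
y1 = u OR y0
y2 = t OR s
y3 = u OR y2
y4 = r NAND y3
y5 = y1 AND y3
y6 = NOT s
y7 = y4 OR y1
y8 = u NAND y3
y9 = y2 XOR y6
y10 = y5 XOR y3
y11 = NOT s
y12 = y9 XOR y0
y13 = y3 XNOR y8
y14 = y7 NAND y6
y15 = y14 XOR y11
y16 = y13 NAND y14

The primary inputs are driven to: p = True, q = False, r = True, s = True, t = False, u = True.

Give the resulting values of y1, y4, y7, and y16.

y0 = q XNOR p = False XNOR True = False
y1 = u OR y0 = True OR False = True
y2 = t OR s = False OR True = True
y3 = u OR y2 = True OR True = True
y4 = r NAND y3 = True NAND True = False
y6 = NOT s = NOT True = False
y7 = y4 OR y1 = False OR True = True
y8 = u NAND y3 = True NAND True = False
y13 = y3 XNOR y8 = True XNOR False = False
y14 = y7 NAND y6 = True NAND False = True
y16 = y13 NAND y14 = False NAND True = True

y1 = True, y4 = False, y7 = True, y16 = True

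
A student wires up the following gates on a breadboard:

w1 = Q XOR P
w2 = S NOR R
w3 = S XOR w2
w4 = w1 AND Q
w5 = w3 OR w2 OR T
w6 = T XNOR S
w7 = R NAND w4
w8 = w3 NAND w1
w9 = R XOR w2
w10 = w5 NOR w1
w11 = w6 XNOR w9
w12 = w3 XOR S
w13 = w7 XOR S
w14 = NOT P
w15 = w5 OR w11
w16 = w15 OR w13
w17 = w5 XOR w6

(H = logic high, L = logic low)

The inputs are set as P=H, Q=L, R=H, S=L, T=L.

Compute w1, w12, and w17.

w1 = Q XOR P = L XOR H = H
w2 = S NOR R = L NOR H = L
w3 = S XOR w2 = L XOR L = L
w5 = w3 OR w2 OR T = L OR L OR L = L
w6 = T XNOR S = L XNOR L = H
w12 = w3 XOR S = L XOR L = L
w17 = w5 XOR w6 = L XOR H = H

w1 = H, w12 = L, w17 = H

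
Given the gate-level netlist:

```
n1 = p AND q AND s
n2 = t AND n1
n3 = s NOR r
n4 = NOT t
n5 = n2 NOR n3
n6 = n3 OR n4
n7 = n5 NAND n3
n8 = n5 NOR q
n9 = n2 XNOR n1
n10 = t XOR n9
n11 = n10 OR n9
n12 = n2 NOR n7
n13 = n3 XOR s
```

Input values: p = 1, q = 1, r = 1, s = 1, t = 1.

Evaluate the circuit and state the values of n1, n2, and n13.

n1 = 1  n2 = 1  n13 = 1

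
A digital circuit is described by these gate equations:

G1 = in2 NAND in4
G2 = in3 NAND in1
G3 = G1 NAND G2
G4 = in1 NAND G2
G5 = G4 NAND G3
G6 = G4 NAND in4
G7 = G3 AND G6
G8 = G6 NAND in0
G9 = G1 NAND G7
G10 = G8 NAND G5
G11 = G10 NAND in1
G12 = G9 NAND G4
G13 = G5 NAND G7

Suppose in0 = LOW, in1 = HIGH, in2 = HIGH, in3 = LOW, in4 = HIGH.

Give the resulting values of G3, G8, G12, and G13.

G3 = HIGH, G8 = HIGH, G12 = HIGH, G13 = LOW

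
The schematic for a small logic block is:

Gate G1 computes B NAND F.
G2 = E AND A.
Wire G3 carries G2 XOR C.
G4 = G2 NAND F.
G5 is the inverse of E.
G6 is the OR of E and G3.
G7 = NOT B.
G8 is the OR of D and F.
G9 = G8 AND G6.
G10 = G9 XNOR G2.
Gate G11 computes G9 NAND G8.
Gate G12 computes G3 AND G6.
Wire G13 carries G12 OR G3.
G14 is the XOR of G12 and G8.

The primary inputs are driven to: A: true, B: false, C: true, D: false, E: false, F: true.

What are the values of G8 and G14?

G2 = E AND A = false AND true = false
G3 = G2 XOR C = false XOR true = true
G6 = E OR G3 = false OR true = true
G8 = D OR F = false OR true = true
G12 = G3 AND G6 = true AND true = true
G14 = G12 XOR G8 = true XOR true = false

G8 = true  G14 = false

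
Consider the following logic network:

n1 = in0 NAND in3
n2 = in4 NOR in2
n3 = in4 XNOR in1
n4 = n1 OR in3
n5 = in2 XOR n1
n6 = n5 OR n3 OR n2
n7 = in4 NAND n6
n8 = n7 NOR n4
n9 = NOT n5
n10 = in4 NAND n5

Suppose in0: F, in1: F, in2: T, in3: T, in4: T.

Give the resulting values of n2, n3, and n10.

n2 = F; n3 = F; n10 = T

n1 = in0 NAND in3 = F NAND T = T
n2 = in4 NOR in2 = T NOR T = F
n3 = in4 XNOR in1 = T XNOR F = F
n5 = in2 XOR n1 = T XOR T = F
n10 = in4 NAND n5 = T NAND F = T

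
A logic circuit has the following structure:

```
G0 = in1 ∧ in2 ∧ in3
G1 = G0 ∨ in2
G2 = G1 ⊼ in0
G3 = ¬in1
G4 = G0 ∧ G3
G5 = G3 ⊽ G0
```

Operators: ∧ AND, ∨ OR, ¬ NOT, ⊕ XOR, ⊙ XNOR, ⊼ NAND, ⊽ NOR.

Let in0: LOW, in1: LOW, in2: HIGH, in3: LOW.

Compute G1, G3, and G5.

G0 = in1 AND in2 AND in3 = LOW AND HIGH AND LOW = LOW
G1 = G0 OR in2 = LOW OR HIGH = HIGH
G3 = NOT in1 = NOT LOW = HIGH
G5 = G3 NOR G0 = HIGH NOR LOW = LOW

G1 = HIGH  G3 = HIGH  G5 = LOW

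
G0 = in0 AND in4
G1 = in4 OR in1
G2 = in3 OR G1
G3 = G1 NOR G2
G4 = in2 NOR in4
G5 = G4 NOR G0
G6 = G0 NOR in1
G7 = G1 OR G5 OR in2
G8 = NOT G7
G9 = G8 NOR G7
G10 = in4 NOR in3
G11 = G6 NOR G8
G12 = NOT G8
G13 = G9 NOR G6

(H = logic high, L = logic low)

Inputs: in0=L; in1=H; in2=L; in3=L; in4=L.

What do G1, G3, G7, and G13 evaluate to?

G1 = H, G3 = L, G7 = H, G13 = H

G0 = in0 AND in4 = L AND L = L
G1 = in4 OR in1 = L OR H = H
G2 = in3 OR G1 = L OR H = H
G3 = G1 NOR G2 = H NOR H = L
G4 = in2 NOR in4 = L NOR L = H
G5 = G4 NOR G0 = H NOR L = L
G6 = G0 NOR in1 = L NOR H = L
G7 = G1 OR G5 OR in2 = H OR L OR L = H
G8 = NOT G7 = NOT H = L
G9 = G8 NOR G7 = L NOR H = L
G13 = G9 NOR G6 = L NOR L = H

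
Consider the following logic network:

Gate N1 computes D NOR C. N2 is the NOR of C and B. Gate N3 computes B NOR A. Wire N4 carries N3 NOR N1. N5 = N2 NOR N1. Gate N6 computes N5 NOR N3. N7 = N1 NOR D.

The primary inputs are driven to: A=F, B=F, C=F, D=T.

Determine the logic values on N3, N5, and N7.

N3 = T; N5 = F; N7 = F

N1 = D NOR C = T NOR F = F
N2 = C NOR B = F NOR F = T
N3 = B NOR A = F NOR F = T
N5 = N2 NOR N1 = T NOR F = F
N7 = N1 NOR D = F NOR T = F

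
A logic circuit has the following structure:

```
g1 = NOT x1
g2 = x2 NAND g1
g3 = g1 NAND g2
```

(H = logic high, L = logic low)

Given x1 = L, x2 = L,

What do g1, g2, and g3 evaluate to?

g1 = H  g2 = H  g3 = L

g1 = NOT x1 = NOT L = H
g2 = x2 NAND g1 = L NAND H = H
g3 = g1 NAND g2 = H NAND H = L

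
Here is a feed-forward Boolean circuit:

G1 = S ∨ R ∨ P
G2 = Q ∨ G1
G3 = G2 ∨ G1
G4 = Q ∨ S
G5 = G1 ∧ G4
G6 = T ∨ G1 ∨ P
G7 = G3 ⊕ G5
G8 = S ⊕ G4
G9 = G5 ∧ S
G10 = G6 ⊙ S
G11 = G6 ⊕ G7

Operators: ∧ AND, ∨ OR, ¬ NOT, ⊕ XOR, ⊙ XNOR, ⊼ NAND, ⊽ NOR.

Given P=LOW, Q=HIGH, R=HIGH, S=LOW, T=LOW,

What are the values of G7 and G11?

G1 = S OR R OR P = LOW OR HIGH OR LOW = HIGH
G2 = Q OR G1 = HIGH OR HIGH = HIGH
G3 = G2 OR G1 = HIGH OR HIGH = HIGH
G4 = Q OR S = HIGH OR LOW = HIGH
G5 = G1 AND G4 = HIGH AND HIGH = HIGH
G6 = T OR G1 OR P = LOW OR HIGH OR LOW = HIGH
G7 = G3 XOR G5 = HIGH XOR HIGH = LOW
G11 = G6 XOR G7 = HIGH XOR LOW = HIGH

G7 = LOW  G11 = HIGH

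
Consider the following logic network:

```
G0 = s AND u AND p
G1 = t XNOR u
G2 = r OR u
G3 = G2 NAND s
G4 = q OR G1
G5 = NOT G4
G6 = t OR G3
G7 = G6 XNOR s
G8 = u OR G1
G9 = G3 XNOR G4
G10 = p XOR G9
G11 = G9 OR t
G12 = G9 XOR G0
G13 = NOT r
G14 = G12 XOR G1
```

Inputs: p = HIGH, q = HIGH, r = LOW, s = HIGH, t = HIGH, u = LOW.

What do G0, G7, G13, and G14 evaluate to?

G0 = LOW, G7 = HIGH, G13 = HIGH, G14 = HIGH

G0 = s AND u AND p = HIGH AND LOW AND HIGH = LOW
G1 = t XNOR u = HIGH XNOR LOW = LOW
G2 = r OR u = LOW OR LOW = LOW
G3 = G2 NAND s = LOW NAND HIGH = HIGH
G4 = q OR G1 = HIGH OR LOW = HIGH
G6 = t OR G3 = HIGH OR HIGH = HIGH
G7 = G6 XNOR s = HIGH XNOR HIGH = HIGH
G9 = G3 XNOR G4 = HIGH XNOR HIGH = HIGH
G12 = G9 XOR G0 = HIGH XOR LOW = HIGH
G13 = NOT r = NOT LOW = HIGH
G14 = G12 XOR G1 = HIGH XOR LOW = HIGH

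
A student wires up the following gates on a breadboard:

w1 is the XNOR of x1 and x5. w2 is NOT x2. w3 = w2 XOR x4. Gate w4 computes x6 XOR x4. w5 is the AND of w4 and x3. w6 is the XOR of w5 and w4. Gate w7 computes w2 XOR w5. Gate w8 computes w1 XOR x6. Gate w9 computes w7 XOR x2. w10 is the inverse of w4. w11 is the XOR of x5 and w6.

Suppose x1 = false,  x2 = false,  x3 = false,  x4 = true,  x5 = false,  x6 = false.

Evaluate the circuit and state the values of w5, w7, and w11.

w5 = false  w7 = true  w11 = true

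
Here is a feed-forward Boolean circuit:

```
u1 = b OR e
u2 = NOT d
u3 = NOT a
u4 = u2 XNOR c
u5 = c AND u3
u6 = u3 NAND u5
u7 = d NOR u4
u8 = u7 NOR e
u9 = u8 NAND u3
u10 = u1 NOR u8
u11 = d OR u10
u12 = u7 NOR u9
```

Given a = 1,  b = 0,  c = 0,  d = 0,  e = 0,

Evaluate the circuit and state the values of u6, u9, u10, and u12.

u6 = 1, u9 = 1, u10 = 1, u12 = 0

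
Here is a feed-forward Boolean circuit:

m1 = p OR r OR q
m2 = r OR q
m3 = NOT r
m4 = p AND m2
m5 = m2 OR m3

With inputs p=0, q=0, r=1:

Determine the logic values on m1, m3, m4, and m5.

m1 = 1, m3 = 0, m4 = 0, m5 = 1

m1 = p OR r OR q = 0 OR 1 OR 0 = 1
m2 = r OR q = 1 OR 0 = 1
m3 = NOT r = NOT 1 = 0
m4 = p AND m2 = 0 AND 1 = 0
m5 = m2 OR m3 = 1 OR 0 = 1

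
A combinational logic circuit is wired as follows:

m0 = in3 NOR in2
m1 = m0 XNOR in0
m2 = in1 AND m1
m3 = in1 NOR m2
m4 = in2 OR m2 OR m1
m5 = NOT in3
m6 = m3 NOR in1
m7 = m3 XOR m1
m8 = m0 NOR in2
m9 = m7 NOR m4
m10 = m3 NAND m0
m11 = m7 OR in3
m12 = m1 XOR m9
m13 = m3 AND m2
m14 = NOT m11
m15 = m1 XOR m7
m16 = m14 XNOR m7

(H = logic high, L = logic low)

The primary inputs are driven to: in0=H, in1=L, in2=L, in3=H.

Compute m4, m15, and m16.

m4 = L, m15 = H, m16 = L

m0 = in3 NOR in2 = H NOR L = L
m1 = m0 XNOR in0 = L XNOR H = L
m2 = in1 AND m1 = L AND L = L
m3 = in1 NOR m2 = L NOR L = H
m4 = in2 OR m2 OR m1 = L OR L OR L = L
m7 = m3 XOR m1 = H XOR L = H
m11 = m7 OR in3 = H OR H = H
m14 = NOT m11 = NOT H = L
m15 = m1 XOR m7 = L XOR H = H
m16 = m14 XNOR m7 = L XNOR H = L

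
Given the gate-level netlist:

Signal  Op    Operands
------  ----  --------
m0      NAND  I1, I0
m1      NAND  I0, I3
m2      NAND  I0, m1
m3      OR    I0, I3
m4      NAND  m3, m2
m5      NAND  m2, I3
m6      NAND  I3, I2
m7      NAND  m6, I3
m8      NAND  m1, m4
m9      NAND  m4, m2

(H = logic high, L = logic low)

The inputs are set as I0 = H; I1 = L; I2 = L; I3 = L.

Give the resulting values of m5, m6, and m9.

m5 = H  m6 = H  m9 = H

m1 = I0 NAND I3 = H NAND L = H
m2 = I0 NAND m1 = H NAND H = L
m3 = I0 OR I3 = H OR L = H
m4 = m3 NAND m2 = H NAND L = H
m5 = m2 NAND I3 = L NAND L = H
m6 = I3 NAND I2 = L NAND L = H
m9 = m4 NAND m2 = H NAND L = H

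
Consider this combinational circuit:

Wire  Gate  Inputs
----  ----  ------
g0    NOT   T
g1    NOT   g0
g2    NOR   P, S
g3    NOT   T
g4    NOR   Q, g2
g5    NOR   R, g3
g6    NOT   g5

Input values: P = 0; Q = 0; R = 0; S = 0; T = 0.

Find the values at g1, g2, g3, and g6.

g1 = 0  g2 = 1  g3 = 1  g6 = 1

g0 = NOT T = NOT 0 = 1
g1 = NOT g0 = NOT 1 = 0
g2 = P NOR S = 0 NOR 0 = 1
g3 = NOT T = NOT 0 = 1
g5 = R NOR g3 = 0 NOR 1 = 0
g6 = NOT g5 = NOT 0 = 1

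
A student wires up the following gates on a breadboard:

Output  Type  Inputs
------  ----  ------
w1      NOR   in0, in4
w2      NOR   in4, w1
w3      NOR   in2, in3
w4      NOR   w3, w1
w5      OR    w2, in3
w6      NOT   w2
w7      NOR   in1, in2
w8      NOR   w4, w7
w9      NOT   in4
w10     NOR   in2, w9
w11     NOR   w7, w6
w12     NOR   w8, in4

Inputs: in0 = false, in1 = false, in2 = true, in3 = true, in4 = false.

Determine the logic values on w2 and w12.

w1 = in0 NOR in4 = false NOR false = true
w2 = in4 NOR w1 = false NOR true = false
w3 = in2 NOR in3 = true NOR true = false
w4 = w3 NOR w1 = false NOR true = false
w7 = in1 NOR in2 = false NOR true = false
w8 = w4 NOR w7 = false NOR false = true
w12 = w8 NOR in4 = true NOR false = false

w2 = false; w12 = false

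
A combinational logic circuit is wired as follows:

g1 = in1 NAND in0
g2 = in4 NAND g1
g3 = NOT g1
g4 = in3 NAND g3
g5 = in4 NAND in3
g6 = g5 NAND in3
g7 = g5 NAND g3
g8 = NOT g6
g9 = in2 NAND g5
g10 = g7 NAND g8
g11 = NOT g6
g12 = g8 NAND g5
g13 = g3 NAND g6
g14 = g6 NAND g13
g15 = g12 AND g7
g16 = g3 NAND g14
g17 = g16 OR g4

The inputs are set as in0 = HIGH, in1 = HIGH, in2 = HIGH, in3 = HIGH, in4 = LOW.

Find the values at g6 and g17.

g1 = in1 NAND in0 = HIGH NAND HIGH = LOW
g3 = NOT g1 = NOT LOW = HIGH
g4 = in3 NAND g3 = HIGH NAND HIGH = LOW
g5 = in4 NAND in3 = LOW NAND HIGH = HIGH
g6 = g5 NAND in3 = HIGH NAND HIGH = LOW
g13 = g3 NAND g6 = HIGH NAND LOW = HIGH
g14 = g6 NAND g13 = LOW NAND HIGH = HIGH
g16 = g3 NAND g14 = HIGH NAND HIGH = LOW
g17 = g16 OR g4 = LOW OR LOW = LOW

g6 = LOW, g17 = LOW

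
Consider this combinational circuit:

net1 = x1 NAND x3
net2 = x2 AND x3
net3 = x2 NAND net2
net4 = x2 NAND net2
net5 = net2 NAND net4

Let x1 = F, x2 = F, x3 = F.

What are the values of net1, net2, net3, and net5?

net1 = T  net2 = F  net3 = T  net5 = T

net1 = x1 NAND x3 = F NAND F = T
net2 = x2 AND x3 = F AND F = F
net3 = x2 NAND net2 = F NAND F = T
net4 = x2 NAND net2 = F NAND F = T
net5 = net2 NAND net4 = F NAND T = T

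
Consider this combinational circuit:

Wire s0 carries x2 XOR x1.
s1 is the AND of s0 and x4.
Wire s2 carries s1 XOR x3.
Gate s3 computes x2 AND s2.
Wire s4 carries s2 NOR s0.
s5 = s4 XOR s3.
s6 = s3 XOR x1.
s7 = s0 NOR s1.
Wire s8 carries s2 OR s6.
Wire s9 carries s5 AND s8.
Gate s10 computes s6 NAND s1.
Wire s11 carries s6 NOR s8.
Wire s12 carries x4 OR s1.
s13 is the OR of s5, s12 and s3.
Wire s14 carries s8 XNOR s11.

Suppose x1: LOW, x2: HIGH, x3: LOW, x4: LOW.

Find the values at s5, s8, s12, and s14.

s5 = LOW  s8 = LOW  s12 = LOW  s14 = LOW

s0 = x2 XOR x1 = HIGH XOR LOW = HIGH
s1 = s0 AND x4 = HIGH AND LOW = LOW
s2 = s1 XOR x3 = LOW XOR LOW = LOW
s3 = x2 AND s2 = HIGH AND LOW = LOW
s4 = s2 NOR s0 = LOW NOR HIGH = LOW
s5 = s4 XOR s3 = LOW XOR LOW = LOW
s6 = s3 XOR x1 = LOW XOR LOW = LOW
s8 = s2 OR s6 = LOW OR LOW = LOW
s11 = s6 NOR s8 = LOW NOR LOW = HIGH
s12 = x4 OR s1 = LOW OR LOW = LOW
s14 = s8 XNOR s11 = LOW XNOR HIGH = LOW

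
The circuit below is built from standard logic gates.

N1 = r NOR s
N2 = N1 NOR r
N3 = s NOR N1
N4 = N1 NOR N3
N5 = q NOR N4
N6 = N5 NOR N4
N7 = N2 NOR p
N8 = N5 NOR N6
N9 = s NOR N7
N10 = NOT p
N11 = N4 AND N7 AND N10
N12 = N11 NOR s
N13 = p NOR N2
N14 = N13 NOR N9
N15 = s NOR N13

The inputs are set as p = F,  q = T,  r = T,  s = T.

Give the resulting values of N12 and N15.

N12 = F; N15 = F

N1 = r NOR s = T NOR T = F
N2 = N1 NOR r = F NOR T = F
N3 = s NOR N1 = T NOR F = F
N4 = N1 NOR N3 = F NOR F = T
N7 = N2 NOR p = F NOR F = T
N10 = NOT p = NOT F = T
N11 = N4 AND N7 AND N10 = T AND T AND T = T
N12 = N11 NOR s = T NOR T = F
N13 = p NOR N2 = F NOR F = T
N15 = s NOR N13 = T NOR T = F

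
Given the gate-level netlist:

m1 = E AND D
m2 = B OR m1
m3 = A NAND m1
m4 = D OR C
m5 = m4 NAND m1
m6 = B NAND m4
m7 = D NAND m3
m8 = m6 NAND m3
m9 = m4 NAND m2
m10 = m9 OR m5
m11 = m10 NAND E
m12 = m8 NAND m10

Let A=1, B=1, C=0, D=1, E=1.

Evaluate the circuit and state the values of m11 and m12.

m1 = E AND D = 1 AND 1 = 1
m2 = B OR m1 = 1 OR 1 = 1
m3 = A NAND m1 = 1 NAND 1 = 0
m4 = D OR C = 1 OR 0 = 1
m5 = m4 NAND m1 = 1 NAND 1 = 0
m6 = B NAND m4 = 1 NAND 1 = 0
m8 = m6 NAND m3 = 0 NAND 0 = 1
m9 = m4 NAND m2 = 1 NAND 1 = 0
m10 = m9 OR m5 = 0 OR 0 = 0
m11 = m10 NAND E = 0 NAND 1 = 1
m12 = m8 NAND m10 = 1 NAND 0 = 1

m11 = 1  m12 = 1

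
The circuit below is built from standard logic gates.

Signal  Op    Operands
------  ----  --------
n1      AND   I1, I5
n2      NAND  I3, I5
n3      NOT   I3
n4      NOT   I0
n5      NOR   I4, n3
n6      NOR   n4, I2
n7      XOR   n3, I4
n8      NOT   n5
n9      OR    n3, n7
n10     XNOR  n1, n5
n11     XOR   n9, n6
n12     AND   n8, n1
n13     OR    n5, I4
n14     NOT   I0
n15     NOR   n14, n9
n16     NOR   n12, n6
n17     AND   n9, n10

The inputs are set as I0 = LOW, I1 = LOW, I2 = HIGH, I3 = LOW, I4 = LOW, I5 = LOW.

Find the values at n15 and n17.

n15 = LOW, n17 = HIGH

n1 = I1 AND I5 = LOW AND LOW = LOW
n3 = NOT I3 = NOT LOW = HIGH
n5 = I4 NOR n3 = LOW NOR HIGH = LOW
n7 = n3 XOR I4 = HIGH XOR LOW = HIGH
n9 = n3 OR n7 = HIGH OR HIGH = HIGH
n10 = n1 XNOR n5 = LOW XNOR LOW = HIGH
n14 = NOT I0 = NOT LOW = HIGH
n15 = n14 NOR n9 = HIGH NOR HIGH = LOW
n17 = n9 AND n10 = HIGH AND HIGH = HIGH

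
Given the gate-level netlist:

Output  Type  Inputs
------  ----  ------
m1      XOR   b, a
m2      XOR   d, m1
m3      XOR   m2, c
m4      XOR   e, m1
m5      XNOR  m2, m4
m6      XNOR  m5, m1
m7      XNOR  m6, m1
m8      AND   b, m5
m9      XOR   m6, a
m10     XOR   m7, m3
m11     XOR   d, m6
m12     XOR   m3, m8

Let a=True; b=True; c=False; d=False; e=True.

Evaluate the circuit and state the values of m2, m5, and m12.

m1 = b XOR a = True XOR True = False
m2 = d XOR m1 = False XOR False = False
m3 = m2 XOR c = False XOR False = False
m4 = e XOR m1 = True XOR False = True
m5 = m2 XNOR m4 = False XNOR True = False
m8 = b AND m5 = True AND False = False
m12 = m3 XOR m8 = False XOR False = False

m2 = False; m5 = False; m12 = False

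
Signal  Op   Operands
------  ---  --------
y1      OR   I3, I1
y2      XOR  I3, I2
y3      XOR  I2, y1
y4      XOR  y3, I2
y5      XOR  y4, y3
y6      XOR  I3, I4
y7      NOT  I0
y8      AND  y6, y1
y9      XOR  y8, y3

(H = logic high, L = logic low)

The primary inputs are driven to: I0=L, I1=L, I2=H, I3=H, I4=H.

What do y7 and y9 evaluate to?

y7 = H; y9 = L

y1 = I3 OR I1 = H OR L = H
y3 = I2 XOR y1 = H XOR H = L
y6 = I3 XOR I4 = H XOR H = L
y7 = NOT I0 = NOT L = H
y8 = y6 AND y1 = L AND H = L
y9 = y8 XOR y3 = L XOR L = L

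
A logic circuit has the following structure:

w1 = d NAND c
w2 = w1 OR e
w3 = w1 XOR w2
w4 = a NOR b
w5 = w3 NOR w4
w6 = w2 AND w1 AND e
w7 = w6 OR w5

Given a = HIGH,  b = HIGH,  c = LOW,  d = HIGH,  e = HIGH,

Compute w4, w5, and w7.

w4 = LOW, w5 = HIGH, w7 = HIGH

w1 = d NAND c = HIGH NAND LOW = HIGH
w2 = w1 OR e = HIGH OR HIGH = HIGH
w3 = w1 XOR w2 = HIGH XOR HIGH = LOW
w4 = a NOR b = HIGH NOR HIGH = LOW
w5 = w3 NOR w4 = LOW NOR LOW = HIGH
w6 = w2 AND w1 AND e = HIGH AND HIGH AND HIGH = HIGH
w7 = w6 OR w5 = HIGH OR HIGH = HIGH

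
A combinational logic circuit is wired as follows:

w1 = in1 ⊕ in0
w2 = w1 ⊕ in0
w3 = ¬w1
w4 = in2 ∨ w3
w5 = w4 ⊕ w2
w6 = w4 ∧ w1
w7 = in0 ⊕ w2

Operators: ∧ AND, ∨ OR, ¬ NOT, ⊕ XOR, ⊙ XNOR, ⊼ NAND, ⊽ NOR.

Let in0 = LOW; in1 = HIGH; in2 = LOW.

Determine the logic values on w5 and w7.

w1 = in1 XOR in0 = HIGH XOR LOW = HIGH
w2 = w1 XOR in0 = HIGH XOR LOW = HIGH
w3 = NOT w1 = NOT HIGH = LOW
w4 = in2 OR w3 = LOW OR LOW = LOW
w5 = w4 XOR w2 = LOW XOR HIGH = HIGH
w7 = in0 XOR w2 = LOW XOR HIGH = HIGH

w5 = HIGH  w7 = HIGH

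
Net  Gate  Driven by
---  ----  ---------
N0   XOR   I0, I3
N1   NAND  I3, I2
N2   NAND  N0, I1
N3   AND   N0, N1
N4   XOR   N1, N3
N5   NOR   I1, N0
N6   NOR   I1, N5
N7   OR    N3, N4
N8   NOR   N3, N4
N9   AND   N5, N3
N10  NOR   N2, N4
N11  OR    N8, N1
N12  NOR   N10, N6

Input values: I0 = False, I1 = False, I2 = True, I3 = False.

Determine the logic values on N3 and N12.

N3 = False, N12 = True

N0 = I0 XOR I3 = False XOR False = False
N1 = I3 NAND I2 = False NAND True = True
N2 = N0 NAND I1 = False NAND False = True
N3 = N0 AND N1 = False AND True = False
N4 = N1 XOR N3 = True XOR False = True
N5 = I1 NOR N0 = False NOR False = True
N6 = I1 NOR N5 = False NOR True = False
N10 = N2 NOR N4 = True NOR True = False
N12 = N10 NOR N6 = False NOR False = True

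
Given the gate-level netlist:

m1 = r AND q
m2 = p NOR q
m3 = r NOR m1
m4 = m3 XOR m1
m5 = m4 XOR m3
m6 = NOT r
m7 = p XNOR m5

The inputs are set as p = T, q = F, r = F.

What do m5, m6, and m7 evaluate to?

m1 = r AND q = F AND F = F
m3 = r NOR m1 = F NOR F = T
m4 = m3 XOR m1 = T XOR F = T
m5 = m4 XOR m3 = T XOR T = F
m6 = NOT r = NOT F = T
m7 = p XNOR m5 = T XNOR F = F

m5 = F, m6 = T, m7 = F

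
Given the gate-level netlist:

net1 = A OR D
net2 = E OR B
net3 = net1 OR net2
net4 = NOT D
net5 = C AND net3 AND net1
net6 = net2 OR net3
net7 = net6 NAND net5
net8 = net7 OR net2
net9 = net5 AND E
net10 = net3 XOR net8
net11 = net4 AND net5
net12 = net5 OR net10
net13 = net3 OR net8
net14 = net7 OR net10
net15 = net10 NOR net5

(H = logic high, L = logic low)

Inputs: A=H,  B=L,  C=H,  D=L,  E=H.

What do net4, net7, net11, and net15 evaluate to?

net1 = A OR D = H OR L = H
net2 = E OR B = H OR L = H
net3 = net1 OR net2 = H OR H = H
net4 = NOT D = NOT L = H
net5 = C AND net3 AND net1 = H AND H AND H = H
net6 = net2 OR net3 = H OR H = H
net7 = net6 NAND net5 = H NAND H = L
net8 = net7 OR net2 = L OR H = H
net10 = net3 XOR net8 = H XOR H = L
net11 = net4 AND net5 = H AND H = H
net15 = net10 NOR net5 = L NOR H = L

net4 = H, net7 = L, net11 = H, net15 = L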